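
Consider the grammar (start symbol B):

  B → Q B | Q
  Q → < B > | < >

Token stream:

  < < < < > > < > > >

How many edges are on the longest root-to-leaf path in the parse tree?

[B [Q < [B [Q < [B [Q < [B [Q < >]] >] [B [Q < >]]] >]] >]]

8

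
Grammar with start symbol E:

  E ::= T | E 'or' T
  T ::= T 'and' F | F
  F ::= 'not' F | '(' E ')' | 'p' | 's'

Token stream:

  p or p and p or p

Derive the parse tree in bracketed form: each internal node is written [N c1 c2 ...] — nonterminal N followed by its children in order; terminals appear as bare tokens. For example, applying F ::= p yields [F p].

[E [E [E [T [F p]]] or [T [T [F p]] and [F p]]] or [T [F p]]]

E
E or T
E or T or T
T or T or T
F or T or T
p or T or T
p or T and F or T
p or F and F or T
p or p and F or T
p or p and p or T
p or p and p or F
p or p and p or p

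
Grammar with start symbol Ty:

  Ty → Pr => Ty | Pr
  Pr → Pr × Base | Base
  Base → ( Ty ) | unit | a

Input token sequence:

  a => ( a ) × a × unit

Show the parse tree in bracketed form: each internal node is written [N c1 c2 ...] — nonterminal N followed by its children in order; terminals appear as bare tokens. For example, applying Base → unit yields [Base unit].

Ty
Pr => Ty
Base => Ty
a => Ty
a => Pr
a => Pr × Base
a => Pr × Base × Base
a => Base × Base × Base
a => ( Ty ) × Base × Base
a => ( Pr ) × Base × Base
a => ( Base ) × Base × Base
a => ( a ) × Base × Base
a => ( a ) × a × Base
a => ( a ) × a × unit

[Ty [Pr [Base a]] => [Ty [Pr [Pr [Pr [Base ( [Ty [Pr [Base a]]] )]] × [Base a]] × [Base unit]]]]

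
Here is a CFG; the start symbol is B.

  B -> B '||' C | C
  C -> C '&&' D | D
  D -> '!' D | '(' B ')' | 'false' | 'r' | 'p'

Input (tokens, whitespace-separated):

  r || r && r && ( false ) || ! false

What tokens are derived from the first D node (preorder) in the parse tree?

r

[B [B [B [C [D r]]] || [C [C [C [D r]] && [D r]] && [D ( [B [C [D false]]] )]]] || [C [D ! [D false]]]]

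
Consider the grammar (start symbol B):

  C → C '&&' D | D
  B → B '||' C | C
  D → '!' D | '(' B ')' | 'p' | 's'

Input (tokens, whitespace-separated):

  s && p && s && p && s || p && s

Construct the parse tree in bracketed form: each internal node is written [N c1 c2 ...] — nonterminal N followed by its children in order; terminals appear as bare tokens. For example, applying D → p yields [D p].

B
B || C
C || C
C && D || C
C && D && D || C
C && D && D && D || C
C && D && D && D && D || C
D && D && D && D && D || C
s && D && D && D && D || C
s && p && D && D && D || C
s && p && s && D && D || C
s && p && s && p && D || C
s && p && s && p && s || C
s && p && s && p && s || C && D
s && p && s && p && s || D && D
s && p && s && p && s || p && D
s && p && s && p && s || p && s

[B [B [C [C [C [C [C [D s]] && [D p]] && [D s]] && [D p]] && [D s]]] || [C [C [D p]] && [D s]]]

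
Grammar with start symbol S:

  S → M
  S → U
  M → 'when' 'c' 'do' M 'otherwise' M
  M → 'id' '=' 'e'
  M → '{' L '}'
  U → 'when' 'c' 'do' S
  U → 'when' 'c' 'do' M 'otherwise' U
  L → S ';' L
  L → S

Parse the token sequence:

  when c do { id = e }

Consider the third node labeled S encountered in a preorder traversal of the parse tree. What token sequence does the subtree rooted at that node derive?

[S [U when c do [S [M { [L [S [M id = e]]] }]]]]

id = e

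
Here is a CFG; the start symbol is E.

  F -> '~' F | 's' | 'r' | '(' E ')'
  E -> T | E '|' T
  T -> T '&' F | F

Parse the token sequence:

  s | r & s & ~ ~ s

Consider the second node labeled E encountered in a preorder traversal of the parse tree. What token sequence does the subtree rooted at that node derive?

s

[E [E [T [F s]]] | [T [T [T [F r]] & [F s]] & [F ~ [F ~ [F s]]]]]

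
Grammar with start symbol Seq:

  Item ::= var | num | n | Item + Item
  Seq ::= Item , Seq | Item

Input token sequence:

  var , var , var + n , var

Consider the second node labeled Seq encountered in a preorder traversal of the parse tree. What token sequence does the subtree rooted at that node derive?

[Seq [Item var] , [Seq [Item var] , [Seq [Item [Item var] + [Item n]] , [Seq [Item var]]]]]

var , var + n , var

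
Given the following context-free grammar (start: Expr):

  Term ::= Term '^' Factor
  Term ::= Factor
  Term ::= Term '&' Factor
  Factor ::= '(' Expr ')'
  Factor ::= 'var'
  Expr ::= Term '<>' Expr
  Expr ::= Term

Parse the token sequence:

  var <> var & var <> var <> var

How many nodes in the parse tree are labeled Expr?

4

[Expr [Term [Factor var]] <> [Expr [Term [Term [Factor var]] & [Factor var]] <> [Expr [Term [Factor var]] <> [Expr [Term [Factor var]]]]]]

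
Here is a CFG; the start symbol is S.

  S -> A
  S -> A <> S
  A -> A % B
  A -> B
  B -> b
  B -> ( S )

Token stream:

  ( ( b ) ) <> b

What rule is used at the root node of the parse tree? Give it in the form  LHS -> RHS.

[S [A [B ( [S [A [B ( [S [A [B b]]] )]]] )]] <> [S [A [B b]]]]

S -> A <> S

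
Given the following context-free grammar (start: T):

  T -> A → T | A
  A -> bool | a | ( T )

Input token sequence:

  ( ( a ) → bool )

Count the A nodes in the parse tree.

4

[T [A ( [T [A ( [T [A a]] )] → [T [A bool]]] )]]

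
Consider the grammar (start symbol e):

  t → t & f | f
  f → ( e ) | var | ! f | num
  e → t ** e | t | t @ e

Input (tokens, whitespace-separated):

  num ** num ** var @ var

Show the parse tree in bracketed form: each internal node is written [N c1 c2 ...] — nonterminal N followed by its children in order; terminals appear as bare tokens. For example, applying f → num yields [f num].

[e [t [f num]] ** [e [t [f num]] ** [e [t [f var]] @ [e [t [f var]]]]]]

e
t ** e
f ** e
num ** e
num ** t ** e
num ** f ** e
num ** num ** e
num ** num ** t @ e
num ** num ** f @ e
num ** num ** var @ e
num ** num ** var @ t
num ** num ** var @ f
num ** num ** var @ var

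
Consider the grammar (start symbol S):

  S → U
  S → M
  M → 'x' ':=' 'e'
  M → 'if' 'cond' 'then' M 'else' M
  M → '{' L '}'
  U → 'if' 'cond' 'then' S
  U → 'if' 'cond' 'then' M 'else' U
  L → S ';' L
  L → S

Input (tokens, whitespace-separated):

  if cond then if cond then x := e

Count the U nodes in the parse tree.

2

[S [U if cond then [S [U if cond then [S [M x := e]]]]]]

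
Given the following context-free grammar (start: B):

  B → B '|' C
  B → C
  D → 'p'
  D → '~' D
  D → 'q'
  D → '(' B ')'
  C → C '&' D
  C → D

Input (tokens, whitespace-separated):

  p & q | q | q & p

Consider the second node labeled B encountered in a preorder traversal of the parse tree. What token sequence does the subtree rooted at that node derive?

p & q | q

[B [B [B [C [C [D p]] & [D q]]] | [C [D q]]] | [C [C [D q]] & [D p]]]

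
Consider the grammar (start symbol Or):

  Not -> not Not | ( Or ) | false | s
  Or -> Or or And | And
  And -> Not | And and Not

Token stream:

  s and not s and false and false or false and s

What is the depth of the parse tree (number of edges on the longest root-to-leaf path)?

[Or [Or [And [And [And [And [Not s]] and [Not not [Not s]]] and [Not false]] and [Not false]]] or [And [And [Not false]] and [Not s]]]

7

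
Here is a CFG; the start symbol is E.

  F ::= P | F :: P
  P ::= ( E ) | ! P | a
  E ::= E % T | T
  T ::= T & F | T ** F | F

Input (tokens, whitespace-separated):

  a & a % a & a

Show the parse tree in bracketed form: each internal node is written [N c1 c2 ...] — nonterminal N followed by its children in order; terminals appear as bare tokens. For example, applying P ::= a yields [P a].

E
E % T
T % T
T & F % T
F & F % T
P & F % T
a & F % T
a & P % T
a & a % T
a & a % T & F
a & a % F & F
a & a % P & F
a & a % a & F
a & a % a & P
a & a % a & a

[E [E [T [T [F [P a]]] & [F [P a]]]] % [T [T [F [P a]]] & [F [P a]]]]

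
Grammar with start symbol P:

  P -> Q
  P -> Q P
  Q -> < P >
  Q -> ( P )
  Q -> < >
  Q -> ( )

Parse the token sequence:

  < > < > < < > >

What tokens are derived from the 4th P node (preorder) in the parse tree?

[P [Q < >] [P [Q < >] [P [Q < [P [Q < >]] >]]]]

< >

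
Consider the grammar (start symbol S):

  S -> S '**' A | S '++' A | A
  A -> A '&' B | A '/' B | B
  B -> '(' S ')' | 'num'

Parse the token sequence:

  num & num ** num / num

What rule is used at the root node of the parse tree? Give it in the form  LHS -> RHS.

[S [S [A [A [B num]] & [B num]]] ** [A [A [B num]] / [B num]]]

S -> S '**' A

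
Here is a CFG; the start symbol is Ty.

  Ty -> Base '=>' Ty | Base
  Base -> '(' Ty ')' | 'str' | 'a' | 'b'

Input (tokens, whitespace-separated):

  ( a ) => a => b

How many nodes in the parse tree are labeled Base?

[Ty [Base ( [Ty [Base a]] )] => [Ty [Base a] => [Ty [Base b]]]]

4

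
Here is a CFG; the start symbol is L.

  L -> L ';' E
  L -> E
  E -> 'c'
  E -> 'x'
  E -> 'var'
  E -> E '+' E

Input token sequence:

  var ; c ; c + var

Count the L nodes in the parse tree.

3

[L [L [L [E var]] ; [E c]] ; [E [E c] + [E var]]]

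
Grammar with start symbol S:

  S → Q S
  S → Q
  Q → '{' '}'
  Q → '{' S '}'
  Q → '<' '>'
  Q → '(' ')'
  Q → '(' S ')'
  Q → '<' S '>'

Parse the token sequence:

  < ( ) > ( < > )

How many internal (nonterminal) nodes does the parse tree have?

[S [Q < [S [Q ( )]] >] [S [Q ( [S [Q < >]] )]]]

8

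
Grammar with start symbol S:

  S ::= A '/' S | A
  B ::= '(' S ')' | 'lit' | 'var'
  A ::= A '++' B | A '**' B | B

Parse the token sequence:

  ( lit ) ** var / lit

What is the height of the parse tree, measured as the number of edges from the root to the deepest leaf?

[S [A [A [B ( [S [A [B lit]]] )]] ** [B var]] / [S [A [B lit]]]]

7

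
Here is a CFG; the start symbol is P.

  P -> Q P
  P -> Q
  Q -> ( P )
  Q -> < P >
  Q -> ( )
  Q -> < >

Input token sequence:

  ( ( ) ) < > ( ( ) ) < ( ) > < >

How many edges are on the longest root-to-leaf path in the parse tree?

[P [Q ( [P [Q ( )]] )] [P [Q < >] [P [Q ( [P [Q ( )]] )] [P [Q < [P [Q ( )]] >] [P [Q < >]]]]]]

7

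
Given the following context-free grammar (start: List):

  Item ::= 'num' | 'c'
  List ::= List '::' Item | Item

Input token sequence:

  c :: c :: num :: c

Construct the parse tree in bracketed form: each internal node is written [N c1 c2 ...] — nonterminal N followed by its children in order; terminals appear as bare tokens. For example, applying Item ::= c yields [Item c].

List
List :: Item
List :: Item :: Item
List :: Item :: Item :: Item
Item :: Item :: Item :: Item
c :: Item :: Item :: Item
c :: c :: Item :: Item
c :: c :: num :: Item
c :: c :: num :: c

[List [List [List [List [Item c]] :: [Item c]] :: [Item num]] :: [Item c]]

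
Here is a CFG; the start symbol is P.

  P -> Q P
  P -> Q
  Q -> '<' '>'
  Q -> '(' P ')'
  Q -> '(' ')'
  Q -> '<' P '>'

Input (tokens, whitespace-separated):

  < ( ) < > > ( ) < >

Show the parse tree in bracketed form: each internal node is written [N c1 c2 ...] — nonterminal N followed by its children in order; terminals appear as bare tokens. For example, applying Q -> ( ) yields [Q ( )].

P
Q P
< P > P
< Q P > P
< ( ) P > P
< ( ) Q > P
< ( ) < > > P
< ( ) < > > Q P
< ( ) < > > ( ) P
< ( ) < > > ( ) Q
< ( ) < > > ( ) < >

[P [Q < [P [Q ( )] [P [Q < >]]] >] [P [Q ( )] [P [Q < >]]]]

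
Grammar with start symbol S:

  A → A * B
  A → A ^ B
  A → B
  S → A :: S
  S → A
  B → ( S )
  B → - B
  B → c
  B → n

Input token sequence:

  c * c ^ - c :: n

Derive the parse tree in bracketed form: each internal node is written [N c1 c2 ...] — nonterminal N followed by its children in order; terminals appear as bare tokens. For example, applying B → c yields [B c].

[S [A [A [A [B c]] * [B c]] ^ [B - [B c]]] :: [S [A [B n]]]]

S
A :: S
A ^ B :: S
A * B ^ B :: S
B * B ^ B :: S
c * B ^ B :: S
c * c ^ B :: S
c * c ^ - B :: S
c * c ^ - c :: S
c * c ^ - c :: A
c * c ^ - c :: B
c * c ^ - c :: n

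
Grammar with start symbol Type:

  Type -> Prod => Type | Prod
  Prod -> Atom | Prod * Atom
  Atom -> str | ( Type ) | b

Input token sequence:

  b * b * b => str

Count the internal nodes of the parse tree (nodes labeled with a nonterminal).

[Type [Prod [Prod [Prod [Atom b]] * [Atom b]] * [Atom b]] => [Type [Prod [Atom str]]]]

10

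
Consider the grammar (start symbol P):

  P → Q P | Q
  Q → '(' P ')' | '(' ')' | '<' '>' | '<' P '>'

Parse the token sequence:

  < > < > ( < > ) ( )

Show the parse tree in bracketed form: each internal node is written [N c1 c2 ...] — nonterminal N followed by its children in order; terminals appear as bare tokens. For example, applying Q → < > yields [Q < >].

[P [Q < >] [P [Q < >] [P [Q ( [P [Q < >]] )] [P [Q ( )]]]]]

P
Q P
< > P
< > Q P
< > < > P
< > < > Q P
< > < > ( P ) P
< > < > ( Q ) P
< > < > ( < > ) P
< > < > ( < > ) Q
< > < > ( < > ) ( )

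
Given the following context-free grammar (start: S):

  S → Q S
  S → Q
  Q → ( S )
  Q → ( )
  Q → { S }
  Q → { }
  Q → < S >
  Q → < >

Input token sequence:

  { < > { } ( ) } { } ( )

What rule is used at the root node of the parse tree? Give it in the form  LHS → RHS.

[S [Q { [S [Q < >] [S [Q { }] [S [Q ( )]]]] }] [S [Q { }] [S [Q ( )]]]]

S → Q S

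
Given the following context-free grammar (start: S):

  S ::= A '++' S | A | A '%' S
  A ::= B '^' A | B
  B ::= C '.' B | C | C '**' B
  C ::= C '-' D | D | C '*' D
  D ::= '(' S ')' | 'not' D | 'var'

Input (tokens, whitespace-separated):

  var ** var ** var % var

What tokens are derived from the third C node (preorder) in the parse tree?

var

[S [A [B [C [D var]] ** [B [C [D var]] ** [B [C [D var]]]]]] % [S [A [B [C [D var]]]]]]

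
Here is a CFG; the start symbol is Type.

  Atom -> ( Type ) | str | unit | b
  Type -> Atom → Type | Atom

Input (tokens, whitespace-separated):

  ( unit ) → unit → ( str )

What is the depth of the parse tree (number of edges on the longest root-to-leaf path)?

[Type [Atom ( [Type [Atom unit]] )] → [Type [Atom unit] → [Type [Atom ( [Type [Atom str]] )]]]]

6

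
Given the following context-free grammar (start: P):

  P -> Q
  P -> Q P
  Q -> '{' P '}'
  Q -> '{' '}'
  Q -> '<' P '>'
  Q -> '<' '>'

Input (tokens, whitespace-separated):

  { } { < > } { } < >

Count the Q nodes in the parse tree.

[P [Q { }] [P [Q { [P [Q < >]] }] [P [Q { }] [P [Q < >]]]]]

5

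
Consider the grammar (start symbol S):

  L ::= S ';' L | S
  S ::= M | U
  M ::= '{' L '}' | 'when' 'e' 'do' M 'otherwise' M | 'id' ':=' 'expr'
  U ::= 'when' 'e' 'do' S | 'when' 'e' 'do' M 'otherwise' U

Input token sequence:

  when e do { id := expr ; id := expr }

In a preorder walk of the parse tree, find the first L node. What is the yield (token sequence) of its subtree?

id := expr ; id := expr

[S [U when e do [S [M { [L [S [M id := expr]] ; [L [S [M id := expr]]]] }]]]]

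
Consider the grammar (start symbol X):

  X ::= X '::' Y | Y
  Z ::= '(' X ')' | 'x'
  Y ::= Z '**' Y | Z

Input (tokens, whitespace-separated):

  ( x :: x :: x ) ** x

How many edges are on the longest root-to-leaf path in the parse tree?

[X [Y [Z ( [X [X [X [Y [Z x]]] :: [Y [Z x]]] :: [Y [Z x]]] )] ** [Y [Z x]]]]

8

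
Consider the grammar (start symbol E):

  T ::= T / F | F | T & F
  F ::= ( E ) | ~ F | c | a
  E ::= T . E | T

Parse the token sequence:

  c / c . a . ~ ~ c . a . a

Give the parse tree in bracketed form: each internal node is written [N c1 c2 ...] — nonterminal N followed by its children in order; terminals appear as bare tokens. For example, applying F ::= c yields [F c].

[E [T [T [F c]] / [F c]] . [E [T [F a]] . [E [T [F ~ [F ~ [F c]]]] . [E [T [F a]] . [E [T [F a]]]]]]]

E
T . E
T / F . E
F / F . E
c / F . E
c / c . E
c / c . T . E
c / c . F . E
c / c . a . E
c / c . a . T . E
c / c . a . F . E
c / c . a . ~ F . E
c / c . a . ~ ~ F . E
c / c . a . ~ ~ c . E
c / c . a . ~ ~ c . T . E
c / c . a . ~ ~ c . F . E
c / c . a . ~ ~ c . a . E
c / c . a . ~ ~ c . a . T
c / c . a . ~ ~ c . a . F
c / c . a . ~ ~ c . a . a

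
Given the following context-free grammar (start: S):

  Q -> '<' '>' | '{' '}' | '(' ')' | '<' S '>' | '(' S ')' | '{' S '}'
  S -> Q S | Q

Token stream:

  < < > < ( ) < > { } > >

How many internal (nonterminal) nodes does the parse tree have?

12

[S [Q < [S [Q < >] [S [Q < [S [Q ( )] [S [Q < >] [S [Q { }]]]] >]]] >]]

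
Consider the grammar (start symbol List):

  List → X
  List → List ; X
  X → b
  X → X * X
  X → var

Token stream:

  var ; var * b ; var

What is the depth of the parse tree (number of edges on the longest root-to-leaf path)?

4

[List [List [List [X var]] ; [X [X var] * [X b]]] ; [X var]]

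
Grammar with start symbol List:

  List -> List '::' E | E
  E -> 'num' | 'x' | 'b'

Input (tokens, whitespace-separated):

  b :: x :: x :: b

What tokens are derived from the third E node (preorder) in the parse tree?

[List [List [List [List [E b]] :: [E x]] :: [E x]] :: [E b]]

x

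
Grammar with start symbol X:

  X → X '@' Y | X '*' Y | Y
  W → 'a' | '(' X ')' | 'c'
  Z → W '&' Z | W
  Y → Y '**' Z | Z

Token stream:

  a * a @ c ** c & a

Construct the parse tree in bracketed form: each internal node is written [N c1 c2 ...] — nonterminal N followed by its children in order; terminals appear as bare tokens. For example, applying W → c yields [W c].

[X [X [X [Y [Z [W a]]]] * [Y [Z [W a]]]] @ [Y [Y [Z [W c]]] ** [Z [W c] & [Z [W a]]]]]

X
X @ Y
X * Y @ Y
Y * Y @ Y
Z * Y @ Y
W * Y @ Y
a * Y @ Y
a * Z @ Y
a * W @ Y
a * a @ Y
a * a @ Y ** Z
a * a @ Z ** Z
a * a @ W ** Z
a * a @ c ** Z
a * a @ c ** W & Z
a * a @ c ** c & Z
a * a @ c ** c & W
a * a @ c ** c & a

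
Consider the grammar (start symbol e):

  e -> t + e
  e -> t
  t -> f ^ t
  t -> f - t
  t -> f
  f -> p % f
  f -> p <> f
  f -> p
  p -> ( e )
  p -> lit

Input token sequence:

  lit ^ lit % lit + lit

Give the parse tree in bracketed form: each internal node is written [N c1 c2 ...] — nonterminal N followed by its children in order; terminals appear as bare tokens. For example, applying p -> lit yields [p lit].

e
t + e
f ^ t + e
p ^ t + e
lit ^ t + e
lit ^ f + e
lit ^ p % f + e
lit ^ lit % f + e
lit ^ lit % p + e
lit ^ lit % lit + e
lit ^ lit % lit + t
lit ^ lit % lit + f
lit ^ lit % lit + p
lit ^ lit % lit + lit

[e [t [f [p lit]] ^ [t [f [p lit] % [f [p lit]]]]] + [e [t [f [p lit]]]]]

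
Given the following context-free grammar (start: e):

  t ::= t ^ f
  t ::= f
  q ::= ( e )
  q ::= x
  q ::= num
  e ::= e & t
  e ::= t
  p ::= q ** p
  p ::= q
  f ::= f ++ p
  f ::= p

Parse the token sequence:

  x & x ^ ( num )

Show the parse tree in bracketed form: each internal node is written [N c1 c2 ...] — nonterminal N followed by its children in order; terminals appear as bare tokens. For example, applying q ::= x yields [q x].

e
e & t
t & t
f & t
p & t
q & t
x & t
x & t ^ f
x & f ^ f
x & p ^ f
x & q ^ f
x & x ^ f
x & x ^ p
x & x ^ q
x & x ^ ( e )
x & x ^ ( t )
x & x ^ ( f )
x & x ^ ( p )
x & x ^ ( q )
x & x ^ ( num )

[e [e [t [f [p [q x]]]]] & [t [t [f [p [q x]]]] ^ [f [p [q ( [e [t [f [p [q num]]]]] )]]]]]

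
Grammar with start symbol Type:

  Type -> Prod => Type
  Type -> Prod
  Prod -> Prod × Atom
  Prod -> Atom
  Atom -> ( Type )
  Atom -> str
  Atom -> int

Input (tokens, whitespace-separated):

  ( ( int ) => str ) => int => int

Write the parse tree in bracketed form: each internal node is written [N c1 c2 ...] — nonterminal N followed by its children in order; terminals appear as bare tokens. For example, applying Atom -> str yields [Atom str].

[Type [Prod [Atom ( [Type [Prod [Atom ( [Type [Prod [Atom int]]] )]] => [Type [Prod [Atom str]]]] )]] => [Type [Prod [Atom int]] => [Type [Prod [Atom int]]]]]

Type
Prod => Type
Atom => Type
( Type ) => Type
( Prod => Type ) => Type
( Atom => Type ) => Type
( ( Type ) => Type ) => Type
( ( Prod ) => Type ) => Type
( ( Atom ) => Type ) => Type
( ( int ) => Type ) => Type
( ( int ) => Prod ) => Type
( ( int ) => Atom ) => Type
( ( int ) => str ) => Type
( ( int ) => str ) => Prod => Type
( ( int ) => str ) => Atom => Type
( ( int ) => str ) => int => Type
( ( int ) => str ) => int => Prod
( ( int ) => str ) => int => Atom
( ( int ) => str ) => int => int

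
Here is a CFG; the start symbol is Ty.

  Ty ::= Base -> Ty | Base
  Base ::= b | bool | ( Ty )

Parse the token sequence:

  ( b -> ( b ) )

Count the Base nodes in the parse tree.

4

[Ty [Base ( [Ty [Base b] -> [Ty [Base ( [Ty [Base b]] )]]] )]]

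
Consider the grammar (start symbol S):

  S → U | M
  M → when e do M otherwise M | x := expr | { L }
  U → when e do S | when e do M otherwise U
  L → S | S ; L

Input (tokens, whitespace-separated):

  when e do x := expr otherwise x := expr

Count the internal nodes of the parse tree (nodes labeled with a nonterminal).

[S [M when e do [M x := expr] otherwise [M x := expr]]]

4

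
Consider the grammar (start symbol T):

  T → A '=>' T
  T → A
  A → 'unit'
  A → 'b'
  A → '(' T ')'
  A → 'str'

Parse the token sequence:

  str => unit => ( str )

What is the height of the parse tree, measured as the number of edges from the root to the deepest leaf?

6

[T [A str] => [T [A unit] => [T [A ( [T [A str]] )]]]]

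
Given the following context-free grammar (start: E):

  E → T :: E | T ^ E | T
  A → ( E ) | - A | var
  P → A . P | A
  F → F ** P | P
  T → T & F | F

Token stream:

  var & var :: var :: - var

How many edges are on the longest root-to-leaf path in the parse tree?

8

[E [T [T [F [P [A var]]]] & [F [P [A var]]]] :: [E [T [F [P [A var]]]] :: [E [T [F [P [A - [A var]]]]]]]]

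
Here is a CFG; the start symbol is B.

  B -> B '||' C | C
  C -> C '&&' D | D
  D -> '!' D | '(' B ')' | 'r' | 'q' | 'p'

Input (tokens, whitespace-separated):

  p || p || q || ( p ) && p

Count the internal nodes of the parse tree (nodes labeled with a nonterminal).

17

[B [B [B [B [C [D p]]] || [C [D p]]] || [C [D q]]] || [C [C [D ( [B [C [D p]]] )]] && [D p]]]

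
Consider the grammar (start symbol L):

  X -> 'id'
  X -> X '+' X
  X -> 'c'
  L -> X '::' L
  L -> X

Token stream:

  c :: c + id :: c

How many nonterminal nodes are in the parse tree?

[L [X c] :: [L [X [X c] + [X id]] :: [L [X c]]]]

8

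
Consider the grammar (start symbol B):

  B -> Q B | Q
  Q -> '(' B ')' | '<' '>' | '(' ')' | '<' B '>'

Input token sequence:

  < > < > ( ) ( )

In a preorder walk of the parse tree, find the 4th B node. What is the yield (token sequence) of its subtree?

[B [Q < >] [B [Q < >] [B [Q ( )] [B [Q ( )]]]]]

( )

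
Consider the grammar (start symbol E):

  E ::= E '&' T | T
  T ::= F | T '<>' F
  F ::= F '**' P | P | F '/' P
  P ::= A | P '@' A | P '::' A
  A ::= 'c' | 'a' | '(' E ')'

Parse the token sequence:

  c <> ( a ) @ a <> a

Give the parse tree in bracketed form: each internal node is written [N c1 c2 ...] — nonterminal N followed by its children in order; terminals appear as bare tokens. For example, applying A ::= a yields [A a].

[E [T [T [T [F [P [A c]]]] <> [F [P [P [A ( [E [T [F [P [A a]]]]] )]] @ [A a]]]] <> [F [P [A a]]]]]

E
T
T <> F
T <> F <> F
F <> F <> F
P <> F <> F
A <> F <> F
c <> F <> F
c <> P <> F
c <> P @ A <> F
c <> A @ A <> F
c <> ( E ) @ A <> F
c <> ( T ) @ A <> F
c <> ( F ) @ A <> F
c <> ( P ) @ A <> F
c <> ( A ) @ A <> F
c <> ( a ) @ A <> F
c <> ( a ) @ a <> F
c <> ( a ) @ a <> P
c <> ( a ) @ a <> A
c <> ( a ) @ a <> a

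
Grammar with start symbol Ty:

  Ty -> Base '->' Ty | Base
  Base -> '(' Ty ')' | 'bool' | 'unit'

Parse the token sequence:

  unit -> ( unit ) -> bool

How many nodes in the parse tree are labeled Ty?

[Ty [Base unit] -> [Ty [Base ( [Ty [Base unit]] )] -> [Ty [Base bool]]]]

4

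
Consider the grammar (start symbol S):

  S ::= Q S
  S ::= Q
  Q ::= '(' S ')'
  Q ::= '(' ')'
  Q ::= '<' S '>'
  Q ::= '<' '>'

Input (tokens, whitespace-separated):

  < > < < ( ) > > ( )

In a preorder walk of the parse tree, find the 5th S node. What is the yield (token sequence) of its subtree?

[S [Q < >] [S [Q < [S [Q < [S [Q ( )]] >]] >] [S [Q ( )]]]]

( )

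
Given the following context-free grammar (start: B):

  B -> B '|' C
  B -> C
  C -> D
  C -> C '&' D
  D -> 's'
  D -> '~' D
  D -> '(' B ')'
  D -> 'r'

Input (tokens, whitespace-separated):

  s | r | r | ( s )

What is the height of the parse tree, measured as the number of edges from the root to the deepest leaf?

6

[B [B [B [B [C [D s]]] | [C [D r]]] | [C [D r]]] | [C [D ( [B [C [D s]]] )]]]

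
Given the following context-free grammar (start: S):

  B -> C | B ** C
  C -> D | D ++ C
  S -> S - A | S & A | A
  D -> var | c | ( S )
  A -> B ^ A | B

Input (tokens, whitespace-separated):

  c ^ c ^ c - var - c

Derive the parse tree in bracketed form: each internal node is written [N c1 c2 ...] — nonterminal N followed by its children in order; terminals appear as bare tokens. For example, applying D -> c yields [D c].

[S [S [S [A [B [C [D c]]] ^ [A [B [C [D c]]] ^ [A [B [C [D c]]]]]]] - [A [B [C [D var]]]]] - [A [B [C [D c]]]]]

S
S - A
S - A - A
A - A - A
B ^ A - A - A
C ^ A - A - A
D ^ A - A - A
c ^ A - A - A
c ^ B ^ A - A - A
c ^ C ^ A - A - A
c ^ D ^ A - A - A
c ^ c ^ A - A - A
c ^ c ^ B - A - A
c ^ c ^ C - A - A
c ^ c ^ D - A - A
c ^ c ^ c - A - A
c ^ c ^ c - B - A
c ^ c ^ c - C - A
c ^ c ^ c - D - A
c ^ c ^ c - var - A
c ^ c ^ c - var - B
c ^ c ^ c - var - C
c ^ c ^ c - var - D
c ^ c ^ c - var - c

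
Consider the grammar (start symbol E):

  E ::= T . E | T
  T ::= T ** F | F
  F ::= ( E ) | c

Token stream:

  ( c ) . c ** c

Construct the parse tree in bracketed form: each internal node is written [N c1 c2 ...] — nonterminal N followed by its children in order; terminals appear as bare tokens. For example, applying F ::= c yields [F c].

[E [T [F ( [E [T [F c]]] )]] . [E [T [T [F c]] ** [F c]]]]

E
T . E
F . E
( E ) . E
( T ) . E
( F ) . E
( c ) . E
( c ) . T
( c ) . T ** F
( c ) . F ** F
( c ) . c ** F
( c ) . c ** c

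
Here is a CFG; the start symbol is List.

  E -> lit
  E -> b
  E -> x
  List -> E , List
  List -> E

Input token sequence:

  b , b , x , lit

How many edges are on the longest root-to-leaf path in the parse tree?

[List [E b] , [List [E b] , [List [E x] , [List [E lit]]]]]

5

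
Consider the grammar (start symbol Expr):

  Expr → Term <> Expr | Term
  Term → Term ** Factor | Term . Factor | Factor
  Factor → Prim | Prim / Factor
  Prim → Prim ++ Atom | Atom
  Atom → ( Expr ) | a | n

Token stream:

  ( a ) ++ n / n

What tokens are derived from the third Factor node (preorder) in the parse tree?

[Expr [Term [Factor [Prim [Prim [Atom ( [Expr [Term [Factor [Prim [Atom a]]]]] )]] ++ [Atom n]] / [Factor [Prim [Atom n]]]]]]

n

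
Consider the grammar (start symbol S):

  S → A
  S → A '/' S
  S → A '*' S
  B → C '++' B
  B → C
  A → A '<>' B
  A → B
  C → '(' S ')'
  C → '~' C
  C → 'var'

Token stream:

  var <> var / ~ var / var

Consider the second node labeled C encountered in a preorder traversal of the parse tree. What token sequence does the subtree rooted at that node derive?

[S [A [A [B [C var]]] <> [B [C var]]] / [S [A [B [C ~ [C var]]]] / [S [A [B [C var]]]]]]

var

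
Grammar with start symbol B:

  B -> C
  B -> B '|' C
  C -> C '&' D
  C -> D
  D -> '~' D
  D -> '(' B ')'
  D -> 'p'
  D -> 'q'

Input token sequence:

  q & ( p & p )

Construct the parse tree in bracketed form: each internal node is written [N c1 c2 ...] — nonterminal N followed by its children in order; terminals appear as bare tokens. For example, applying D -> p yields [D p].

B
C
C & D
D & D
q & D
q & ( B )
q & ( C )
q & ( C & D )
q & ( D & D )
q & ( p & D )
q & ( p & p )

[B [C [C [D q]] & [D ( [B [C [C [D p]] & [D p]]] )]]]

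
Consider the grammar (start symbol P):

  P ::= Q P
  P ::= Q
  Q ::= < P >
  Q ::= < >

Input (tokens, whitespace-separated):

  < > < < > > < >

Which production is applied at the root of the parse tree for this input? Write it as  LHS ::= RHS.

P ::= Q P

[P [Q < >] [P [Q < [P [Q < >]] >] [P [Q < >]]]]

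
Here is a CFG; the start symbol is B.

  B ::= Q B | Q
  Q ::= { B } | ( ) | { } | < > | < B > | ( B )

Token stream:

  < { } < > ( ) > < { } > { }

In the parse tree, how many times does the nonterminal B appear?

[B [Q < [B [Q { }] [B [Q < >] [B [Q ( )]]]] >] [B [Q < [B [Q { }]] >] [B [Q { }]]]]

7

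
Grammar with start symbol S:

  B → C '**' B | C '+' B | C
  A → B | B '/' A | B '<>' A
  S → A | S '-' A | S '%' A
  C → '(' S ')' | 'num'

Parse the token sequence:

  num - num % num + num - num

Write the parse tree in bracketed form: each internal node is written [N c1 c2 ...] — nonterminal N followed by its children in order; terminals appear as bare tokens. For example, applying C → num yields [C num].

[S [S [S [S [A [B [C num]]]] - [A [B [C num]]]] % [A [B [C num] + [B [C num]]]]] - [A [B [C num]]]]

S
S - A
S % A - A
S - A % A - A
A - A % A - A
B - A % A - A
C - A % A - A
num - A % A - A
num - B % A - A
num - C % A - A
num - num % A - A
num - num % B - A
num - num % C + B - A
num - num % num + B - A
num - num % num + C - A
num - num % num + num - A
num - num % num + num - B
num - num % num + num - C
num - num % num + num - num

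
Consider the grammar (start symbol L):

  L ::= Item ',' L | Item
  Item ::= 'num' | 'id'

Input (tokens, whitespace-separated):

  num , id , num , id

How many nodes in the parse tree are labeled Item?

[L [Item num] , [L [Item id] , [L [Item num] , [L [Item id]]]]]

4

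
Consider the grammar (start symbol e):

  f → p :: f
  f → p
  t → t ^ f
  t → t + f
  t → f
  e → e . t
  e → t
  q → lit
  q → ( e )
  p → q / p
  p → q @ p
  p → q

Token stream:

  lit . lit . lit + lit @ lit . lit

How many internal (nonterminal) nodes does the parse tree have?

[e [e [e [e [t [f [p [q lit]]]]] . [t [f [p [q lit]]]]] . [t [t [f [p [q lit]]]] + [f [p [q lit] @ [p [q lit]]]]]] . [t [f [p [q lit]]]]]

26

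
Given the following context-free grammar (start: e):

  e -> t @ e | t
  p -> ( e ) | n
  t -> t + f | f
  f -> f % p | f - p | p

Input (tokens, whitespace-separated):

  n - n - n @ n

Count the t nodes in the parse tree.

[e [t [f [f [f [p n]] - [p n]] - [p n]]] @ [e [t [f [p n]]]]]

2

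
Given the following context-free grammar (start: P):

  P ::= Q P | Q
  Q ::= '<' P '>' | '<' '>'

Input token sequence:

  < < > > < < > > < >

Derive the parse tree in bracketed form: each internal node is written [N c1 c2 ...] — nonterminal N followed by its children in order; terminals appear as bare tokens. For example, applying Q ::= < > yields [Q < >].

P
Q P
< P > P
< Q > P
< < > > P
< < > > Q P
< < > > < P > P
< < > > < Q > P
< < > > < < > > P
< < > > < < > > Q
< < > > < < > > < >

[P [Q < [P [Q < >]] >] [P [Q < [P [Q < >]] >] [P [Q < >]]]]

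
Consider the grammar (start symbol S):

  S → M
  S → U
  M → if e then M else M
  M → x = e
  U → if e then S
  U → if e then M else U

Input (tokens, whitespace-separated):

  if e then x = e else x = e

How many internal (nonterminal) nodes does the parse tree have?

[S [M if e then [M x = e] else [M x = e]]]

4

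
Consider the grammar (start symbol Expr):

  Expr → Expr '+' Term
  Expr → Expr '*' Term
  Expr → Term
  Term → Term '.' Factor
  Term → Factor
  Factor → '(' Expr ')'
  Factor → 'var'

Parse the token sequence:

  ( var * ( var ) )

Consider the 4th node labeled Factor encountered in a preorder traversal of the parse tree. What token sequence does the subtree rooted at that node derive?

var

[Expr [Term [Factor ( [Expr [Expr [Term [Factor var]]] * [Term [Factor ( [Expr [Term [Factor var]]] )]]] )]]]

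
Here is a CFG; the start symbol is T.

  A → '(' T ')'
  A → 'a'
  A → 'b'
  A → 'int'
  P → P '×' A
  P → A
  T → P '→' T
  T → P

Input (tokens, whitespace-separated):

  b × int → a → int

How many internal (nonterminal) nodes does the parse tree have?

11

[T [P [P [A b]] × [A int]] → [T [P [A a]] → [T [P [A int]]]]]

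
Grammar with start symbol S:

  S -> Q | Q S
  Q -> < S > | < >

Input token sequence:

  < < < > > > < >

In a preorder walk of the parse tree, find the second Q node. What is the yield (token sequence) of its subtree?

< < > >

[S [Q < [S [Q < [S [Q < >]] >]] >] [S [Q < >]]]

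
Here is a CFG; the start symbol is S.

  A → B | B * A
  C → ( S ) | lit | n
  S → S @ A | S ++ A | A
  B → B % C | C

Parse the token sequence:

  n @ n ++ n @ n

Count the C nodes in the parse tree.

[S [S [S [S [A [B [C n]]]] @ [A [B [C n]]]] ++ [A [B [C n]]]] @ [A [B [C n]]]]

4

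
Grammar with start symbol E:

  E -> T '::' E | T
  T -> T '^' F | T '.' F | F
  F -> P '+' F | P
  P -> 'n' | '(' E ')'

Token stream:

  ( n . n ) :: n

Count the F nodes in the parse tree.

4

[E [T [F [P ( [E [T [T [F [P n]]] . [F [P n]]]] )]]] :: [E [T [F [P n]]]]]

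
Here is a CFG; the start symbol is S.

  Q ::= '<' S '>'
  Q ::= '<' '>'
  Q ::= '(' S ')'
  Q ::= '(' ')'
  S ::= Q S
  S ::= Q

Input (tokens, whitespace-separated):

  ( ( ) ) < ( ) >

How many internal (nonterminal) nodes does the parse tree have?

[S [Q ( [S [Q ( )]] )] [S [Q < [S [Q ( )]] >]]]

8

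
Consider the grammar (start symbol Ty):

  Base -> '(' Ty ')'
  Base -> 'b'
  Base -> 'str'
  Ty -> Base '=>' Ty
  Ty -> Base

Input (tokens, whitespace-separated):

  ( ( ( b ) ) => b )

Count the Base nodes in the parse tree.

[Ty [Base ( [Ty [Base ( [Ty [Base ( [Ty [Base b]] )]] )] => [Ty [Base b]]] )]]

5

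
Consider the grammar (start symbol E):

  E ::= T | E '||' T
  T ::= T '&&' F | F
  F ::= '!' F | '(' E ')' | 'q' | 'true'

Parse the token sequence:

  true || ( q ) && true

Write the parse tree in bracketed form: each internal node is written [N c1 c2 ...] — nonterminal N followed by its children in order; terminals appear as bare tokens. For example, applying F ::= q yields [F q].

[E [E [T [F true]]] || [T [T [F ( [E [T [F q]]] )]] && [F true]]]

E
E || T
T || T
F || T
true || T
true || T && F
true || F && F
true || ( E ) && F
true || ( T ) && F
true || ( F ) && F
true || ( q ) && F
true || ( q ) && true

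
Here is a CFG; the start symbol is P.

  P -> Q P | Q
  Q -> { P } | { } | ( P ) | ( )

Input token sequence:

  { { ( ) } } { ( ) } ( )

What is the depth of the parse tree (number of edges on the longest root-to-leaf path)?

[P [Q { [P [Q { [P [Q ( )]] }]] }] [P [Q { [P [Q ( )]] }] [P [Q ( )]]]]

6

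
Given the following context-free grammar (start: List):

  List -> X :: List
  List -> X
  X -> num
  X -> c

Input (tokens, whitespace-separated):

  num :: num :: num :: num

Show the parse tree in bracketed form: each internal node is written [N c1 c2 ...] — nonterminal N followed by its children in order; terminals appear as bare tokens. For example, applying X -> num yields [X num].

List
X :: List
num :: List
num :: X :: List
num :: num :: List
num :: num :: X :: List
num :: num :: num :: List
num :: num :: num :: X
num :: num :: num :: num

[List [X num] :: [List [X num] :: [List [X num] :: [List [X num]]]]]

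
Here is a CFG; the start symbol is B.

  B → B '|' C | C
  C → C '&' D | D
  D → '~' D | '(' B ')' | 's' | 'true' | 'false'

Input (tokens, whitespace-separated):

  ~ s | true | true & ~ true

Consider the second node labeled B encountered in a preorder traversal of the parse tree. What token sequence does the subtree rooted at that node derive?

[B [B [B [C [D ~ [D s]]]] | [C [D true]]] | [C [C [D true]] & [D ~ [D true]]]]

~ s | true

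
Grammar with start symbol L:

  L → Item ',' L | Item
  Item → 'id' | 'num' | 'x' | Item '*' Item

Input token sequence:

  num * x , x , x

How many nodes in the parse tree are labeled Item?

5

[L [Item [Item num] * [Item x]] , [L [Item x] , [L [Item x]]]]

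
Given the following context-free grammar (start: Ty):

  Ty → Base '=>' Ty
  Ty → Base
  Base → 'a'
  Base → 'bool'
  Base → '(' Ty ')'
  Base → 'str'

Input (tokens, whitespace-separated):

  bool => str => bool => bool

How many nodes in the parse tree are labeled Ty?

4

[Ty [Base bool] => [Ty [Base str] => [Ty [Base bool] => [Ty [Base bool]]]]]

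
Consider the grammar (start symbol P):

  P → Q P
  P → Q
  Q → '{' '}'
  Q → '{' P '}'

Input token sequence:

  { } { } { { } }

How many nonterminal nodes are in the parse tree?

[P [Q { }] [P [Q { }] [P [Q { [P [Q { }]] }]]]]

8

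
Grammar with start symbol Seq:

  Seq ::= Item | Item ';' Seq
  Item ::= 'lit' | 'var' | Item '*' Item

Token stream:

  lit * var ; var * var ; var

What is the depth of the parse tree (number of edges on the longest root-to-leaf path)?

4

[Seq [Item [Item lit] * [Item var]] ; [Seq [Item [Item var] * [Item var]] ; [Seq [Item var]]]]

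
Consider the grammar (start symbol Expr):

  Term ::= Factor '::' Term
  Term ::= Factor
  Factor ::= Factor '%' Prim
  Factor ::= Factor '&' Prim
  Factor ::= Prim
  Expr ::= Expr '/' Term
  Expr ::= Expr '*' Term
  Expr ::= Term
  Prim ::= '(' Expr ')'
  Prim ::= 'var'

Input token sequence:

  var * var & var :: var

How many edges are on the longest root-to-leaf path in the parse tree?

[Expr [Expr [Term [Factor [Prim var]]]] * [Term [Factor [Factor [Prim var]] & [Prim var]] :: [Term [Factor [Prim var]]]]]

5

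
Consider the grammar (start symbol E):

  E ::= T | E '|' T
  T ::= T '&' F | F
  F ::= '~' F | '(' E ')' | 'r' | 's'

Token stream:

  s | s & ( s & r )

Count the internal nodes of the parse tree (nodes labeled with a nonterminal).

13

[E [E [T [F s]]] | [T [T [F s]] & [F ( [E [T [T [F s]] & [F r]]] )]]]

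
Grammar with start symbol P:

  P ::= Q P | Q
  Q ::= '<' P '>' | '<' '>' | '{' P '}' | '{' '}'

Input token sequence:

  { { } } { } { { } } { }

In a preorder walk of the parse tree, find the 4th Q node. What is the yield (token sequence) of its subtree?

[P [Q { [P [Q { }]] }] [P [Q { }] [P [Q { [P [Q { }]] }] [P [Q { }]]]]]

{ { } }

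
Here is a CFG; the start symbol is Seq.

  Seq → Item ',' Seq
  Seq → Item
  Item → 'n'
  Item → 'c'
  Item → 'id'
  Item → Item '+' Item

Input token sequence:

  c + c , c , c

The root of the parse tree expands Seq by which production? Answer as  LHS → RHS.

[Seq [Item [Item c] + [Item c]] , [Seq [Item c] , [Seq [Item c]]]]

Seq → Item ',' Seq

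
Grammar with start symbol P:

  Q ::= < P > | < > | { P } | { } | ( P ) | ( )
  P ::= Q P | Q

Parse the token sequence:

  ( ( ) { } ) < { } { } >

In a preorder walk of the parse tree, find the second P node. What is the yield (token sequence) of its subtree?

[P [Q ( [P [Q ( )] [P [Q { }]]] )] [P [Q < [P [Q { }] [P [Q { }]]] >]]]

( ) { }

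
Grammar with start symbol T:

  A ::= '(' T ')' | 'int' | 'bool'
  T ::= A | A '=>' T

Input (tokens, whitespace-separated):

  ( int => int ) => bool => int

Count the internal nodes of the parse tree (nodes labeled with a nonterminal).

[T [A ( [T [A int] => [T [A int]]] )] => [T [A bool] => [T [A int]]]]

10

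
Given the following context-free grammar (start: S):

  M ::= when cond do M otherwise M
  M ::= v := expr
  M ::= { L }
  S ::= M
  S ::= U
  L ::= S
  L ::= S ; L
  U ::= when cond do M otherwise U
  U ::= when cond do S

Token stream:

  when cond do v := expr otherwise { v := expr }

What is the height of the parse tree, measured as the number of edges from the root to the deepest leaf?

6

[S [M when cond do [M v := expr] otherwise [M { [L [S [M v := expr]]] }]]]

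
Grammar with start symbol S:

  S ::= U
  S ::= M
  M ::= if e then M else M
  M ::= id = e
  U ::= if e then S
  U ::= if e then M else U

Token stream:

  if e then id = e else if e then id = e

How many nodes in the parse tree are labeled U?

[S [U if e then [M id = e] else [U if e then [S [M id = e]]]]]

2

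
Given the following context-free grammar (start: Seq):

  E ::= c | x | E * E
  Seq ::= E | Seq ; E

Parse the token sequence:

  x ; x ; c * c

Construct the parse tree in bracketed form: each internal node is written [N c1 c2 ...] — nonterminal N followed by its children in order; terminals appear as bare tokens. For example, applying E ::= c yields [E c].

Seq
Seq ; E
Seq ; E ; E
E ; E ; E
x ; E ; E
x ; x ; E
x ; x ; E * E
x ; x ; c * E
x ; x ; c * c

[Seq [Seq [Seq [E x]] ; [E x]] ; [E [E c] * [E c]]]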